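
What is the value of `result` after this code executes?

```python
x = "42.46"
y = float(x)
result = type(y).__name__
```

x is str; y is float; result = 'float'

'float'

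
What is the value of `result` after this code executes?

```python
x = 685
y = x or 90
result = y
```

x = 685; y = 685; result = 685

685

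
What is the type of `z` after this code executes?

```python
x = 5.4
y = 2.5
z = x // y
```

float // float = float

float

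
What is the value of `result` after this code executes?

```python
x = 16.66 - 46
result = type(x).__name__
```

x is float; result = 'float'

'float'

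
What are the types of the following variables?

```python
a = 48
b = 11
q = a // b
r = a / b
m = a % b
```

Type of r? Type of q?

/ returns float; // returns int

float, int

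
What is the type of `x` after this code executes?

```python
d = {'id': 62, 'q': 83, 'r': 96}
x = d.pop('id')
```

dict.pop() returns the value

int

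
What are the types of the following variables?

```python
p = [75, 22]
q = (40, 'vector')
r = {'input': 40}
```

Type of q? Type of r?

q is assigned a tuple (parenthesized, comma-separated values); r is assigned a dict literal ({key: value})

tuple, dict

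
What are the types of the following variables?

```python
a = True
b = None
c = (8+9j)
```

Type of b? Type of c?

b is assigned None, whose type is NoneType; c is assigned (8+9j), an int plus an imaginary literal (j suffix), which evaluates to complex

NoneType, complex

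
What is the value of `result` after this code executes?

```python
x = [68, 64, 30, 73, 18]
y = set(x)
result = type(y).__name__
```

x is list; y is set; result = 'set'

'set'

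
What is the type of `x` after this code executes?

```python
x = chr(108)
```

chr() returns str (single char)

str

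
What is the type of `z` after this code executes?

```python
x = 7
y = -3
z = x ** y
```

int ** negative = float

float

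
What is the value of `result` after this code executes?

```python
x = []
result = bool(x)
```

x = []; result = False

False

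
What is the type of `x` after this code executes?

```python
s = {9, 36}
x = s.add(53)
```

set.add() returns None (mutates in place)

NoneType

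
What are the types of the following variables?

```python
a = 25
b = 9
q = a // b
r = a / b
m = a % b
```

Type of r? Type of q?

/ returns float; // returns int

float, int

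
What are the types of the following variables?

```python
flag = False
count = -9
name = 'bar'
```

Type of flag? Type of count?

flag is assigned the constant False, which has type bool; count is assigned a bare integer (no decimal point), so it is an int

bool, int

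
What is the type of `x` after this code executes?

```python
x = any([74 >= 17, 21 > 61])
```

any() returns bool

bool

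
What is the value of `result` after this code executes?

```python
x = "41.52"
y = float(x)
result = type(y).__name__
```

x is str; y is float; result = 'float'

'float'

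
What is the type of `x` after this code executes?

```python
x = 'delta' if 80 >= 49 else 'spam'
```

Both branches of conditional are str

str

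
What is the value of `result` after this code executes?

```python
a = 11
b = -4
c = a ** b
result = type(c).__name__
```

a is int; b is int; c is float; result = 'float'

'float'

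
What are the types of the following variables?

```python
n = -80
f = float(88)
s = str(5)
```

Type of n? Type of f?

n is assigned a bare integer (no decimal point), so it is an int; f is assigned the result of calling float(), which returns a float

int, float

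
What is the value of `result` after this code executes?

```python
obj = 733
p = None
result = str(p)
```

obj = 733; p = None; result = 'None'

'None'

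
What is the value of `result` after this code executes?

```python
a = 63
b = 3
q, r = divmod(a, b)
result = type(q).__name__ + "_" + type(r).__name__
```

a is int; b is int; q is int; r is int; result = 'int_int'

'int_int'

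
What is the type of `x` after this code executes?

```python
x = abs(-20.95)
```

abs() of float returns float

float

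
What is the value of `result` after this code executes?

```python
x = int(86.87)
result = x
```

x = 86; result = 86

86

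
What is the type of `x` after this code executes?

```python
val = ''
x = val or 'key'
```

'or' returns first truthy value (str)

str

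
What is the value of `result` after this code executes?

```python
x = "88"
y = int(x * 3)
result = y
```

x = '88'; y = 888888; result = 888888

888888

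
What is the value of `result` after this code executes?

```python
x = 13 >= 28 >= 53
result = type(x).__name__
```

x is bool; result = 'bool'

'bool'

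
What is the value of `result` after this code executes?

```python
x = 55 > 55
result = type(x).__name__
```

x is bool; result = 'bool'

'bool'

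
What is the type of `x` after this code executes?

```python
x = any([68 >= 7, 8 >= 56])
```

any() returns bool

bool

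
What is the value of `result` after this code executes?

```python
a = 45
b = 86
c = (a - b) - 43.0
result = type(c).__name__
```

a is int; b is int; c is float; result = 'float'

'float'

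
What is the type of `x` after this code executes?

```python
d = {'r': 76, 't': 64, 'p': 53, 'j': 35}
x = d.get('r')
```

dict.get() returns value type when found

int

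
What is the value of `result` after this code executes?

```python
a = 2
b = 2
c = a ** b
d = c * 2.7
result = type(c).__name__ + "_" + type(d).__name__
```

a is int; b is int; c is int; d is float; result = 'int_float'

'int_float'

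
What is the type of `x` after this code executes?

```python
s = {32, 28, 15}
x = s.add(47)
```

set.add() returns None (mutates in place)

NoneType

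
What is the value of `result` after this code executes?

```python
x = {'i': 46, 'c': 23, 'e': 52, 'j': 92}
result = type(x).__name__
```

x is dict; result = 'dict'

'dict'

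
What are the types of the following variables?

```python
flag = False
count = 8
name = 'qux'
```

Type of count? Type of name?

count is assigned a bare integer (no decimal point), so it is an int; name is assigned a quoted string literal, so it is a str

int, str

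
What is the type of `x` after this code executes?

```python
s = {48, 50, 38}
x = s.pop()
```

Popping from set[int] returns int

int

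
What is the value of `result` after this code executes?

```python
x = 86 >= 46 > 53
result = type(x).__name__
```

x is bool; result = 'bool'

'bool'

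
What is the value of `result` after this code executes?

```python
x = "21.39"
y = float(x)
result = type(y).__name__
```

x is str; y is float; result = 'float'

'float'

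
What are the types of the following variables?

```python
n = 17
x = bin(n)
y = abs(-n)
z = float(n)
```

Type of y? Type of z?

abs() of int returns int; float() returns float

int, float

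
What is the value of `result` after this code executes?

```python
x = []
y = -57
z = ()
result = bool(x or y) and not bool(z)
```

x = []; y = -57; z = (); result = True

True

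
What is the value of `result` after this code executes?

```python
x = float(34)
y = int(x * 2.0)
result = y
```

x = 34.0; y = 68; result = 68

68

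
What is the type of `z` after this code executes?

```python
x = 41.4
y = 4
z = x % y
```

float % int = float

float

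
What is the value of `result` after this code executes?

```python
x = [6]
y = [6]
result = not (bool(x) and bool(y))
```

x = [6]; y = [6]; result = False

False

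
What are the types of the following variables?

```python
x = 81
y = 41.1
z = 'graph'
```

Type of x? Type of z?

x is assigned a bare integer (no decimal point), so it is an int; z is assigned a quoted string literal, so it is a str

int, str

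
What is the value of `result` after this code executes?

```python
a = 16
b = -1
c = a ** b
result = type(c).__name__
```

a is int; b is int; c is float; result = 'float'

'float'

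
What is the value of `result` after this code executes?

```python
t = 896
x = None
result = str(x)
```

t = 896; x = None; result = 'None'

'None'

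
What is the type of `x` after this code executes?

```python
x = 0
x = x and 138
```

'and' returns first falsy value (0 is int)

int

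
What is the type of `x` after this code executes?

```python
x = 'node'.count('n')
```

str.count() returns int

int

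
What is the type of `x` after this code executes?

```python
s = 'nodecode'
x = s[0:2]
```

Slicing a str returns str

str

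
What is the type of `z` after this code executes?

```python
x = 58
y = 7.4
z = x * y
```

int * float = float

float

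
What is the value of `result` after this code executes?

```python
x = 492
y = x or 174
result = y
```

x = 492; y = 492; result = 492

492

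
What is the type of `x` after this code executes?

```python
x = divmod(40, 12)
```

divmod() returns tuple of (quotient, remainder)

tuple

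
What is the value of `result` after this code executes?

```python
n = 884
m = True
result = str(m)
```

n = 884; m = True; result = 'True'

'True'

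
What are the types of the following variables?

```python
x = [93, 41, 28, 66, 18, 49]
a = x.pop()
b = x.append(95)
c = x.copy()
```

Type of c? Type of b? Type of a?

copy() returns list; append() returns None; pop() returns element

list, NoneType, int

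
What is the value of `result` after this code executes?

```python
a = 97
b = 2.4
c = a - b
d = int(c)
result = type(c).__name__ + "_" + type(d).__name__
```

a is int; b is float; c is float; d is int; result = 'float_int'

'float_int'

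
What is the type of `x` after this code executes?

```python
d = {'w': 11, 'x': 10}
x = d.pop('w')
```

dict.pop() returns the value

int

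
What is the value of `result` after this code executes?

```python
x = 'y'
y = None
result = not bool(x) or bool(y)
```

x = 'y'; y = None; result = False

False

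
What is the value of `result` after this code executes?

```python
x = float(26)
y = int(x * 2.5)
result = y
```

x = 26.0; y = 65; result = 65

65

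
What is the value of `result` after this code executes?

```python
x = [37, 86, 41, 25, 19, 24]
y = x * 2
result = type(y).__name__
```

x is list; y is list; result = 'list'

'list'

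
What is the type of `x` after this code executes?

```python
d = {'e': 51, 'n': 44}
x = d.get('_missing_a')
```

dict.get() returns None when key not found

NoneType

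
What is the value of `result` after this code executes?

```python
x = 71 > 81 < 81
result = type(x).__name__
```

x is bool; result = 'bool'

'bool'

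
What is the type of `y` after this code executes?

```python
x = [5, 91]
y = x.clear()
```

list.clear() returns None

NoneType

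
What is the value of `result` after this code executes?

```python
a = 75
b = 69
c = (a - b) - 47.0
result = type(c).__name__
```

a is int; b is int; c is float; result = 'float'

'float'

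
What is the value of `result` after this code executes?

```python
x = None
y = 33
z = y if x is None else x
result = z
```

x = None; y = 33; z = 33; result = 33

33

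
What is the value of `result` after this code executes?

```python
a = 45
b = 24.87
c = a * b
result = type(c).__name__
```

a is int; b is float; c is float; result = 'float'

'float'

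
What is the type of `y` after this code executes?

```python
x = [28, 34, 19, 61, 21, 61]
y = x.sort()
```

list.sort() returns None (mutates in place)

NoneType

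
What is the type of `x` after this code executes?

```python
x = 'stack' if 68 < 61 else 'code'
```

Both branches of conditional are str

str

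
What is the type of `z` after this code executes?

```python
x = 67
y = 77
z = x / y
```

int / int = float

float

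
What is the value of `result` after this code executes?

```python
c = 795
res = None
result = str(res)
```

c = 795; res = None; result = 'None'

'None'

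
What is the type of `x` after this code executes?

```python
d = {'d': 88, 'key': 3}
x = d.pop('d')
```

dict.pop() returns the value

int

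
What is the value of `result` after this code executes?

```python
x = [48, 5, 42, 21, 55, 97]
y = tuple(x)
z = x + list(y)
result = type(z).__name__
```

x is list; y is tuple; z is list; result = 'list'

'list'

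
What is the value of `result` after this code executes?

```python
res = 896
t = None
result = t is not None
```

res = 896; t = None; result = False

False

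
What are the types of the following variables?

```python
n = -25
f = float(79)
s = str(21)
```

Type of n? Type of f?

n is assigned a bare integer (no decimal point), so it is an int; f is assigned the result of calling float(), which returns a float

int, float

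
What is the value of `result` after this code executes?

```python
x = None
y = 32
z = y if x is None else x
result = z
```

x = None; y = 32; z = 32; result = 32

32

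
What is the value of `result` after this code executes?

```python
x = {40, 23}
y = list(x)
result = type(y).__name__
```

x is set; y is list; result = 'list'

'list'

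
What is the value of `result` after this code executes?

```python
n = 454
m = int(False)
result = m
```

n = 454; m = 0; result = 0

0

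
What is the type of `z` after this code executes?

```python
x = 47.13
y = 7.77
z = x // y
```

float // float = float

float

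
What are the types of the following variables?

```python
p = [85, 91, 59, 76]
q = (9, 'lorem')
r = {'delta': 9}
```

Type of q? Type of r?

q is assigned a tuple (parenthesized, comma-separated values); r is assigned a dict literal ({key: value})

tuple, dict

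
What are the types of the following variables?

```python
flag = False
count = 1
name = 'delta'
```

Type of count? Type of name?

count is assigned a bare integer (no decimal point), so it is an int; name is assigned a quoted string literal, so it is a str

int, str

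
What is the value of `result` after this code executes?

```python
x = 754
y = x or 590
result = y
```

x = 754; y = 754; result = 754

754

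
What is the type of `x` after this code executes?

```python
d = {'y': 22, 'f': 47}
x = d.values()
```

.values() returns dict_values view

dict_values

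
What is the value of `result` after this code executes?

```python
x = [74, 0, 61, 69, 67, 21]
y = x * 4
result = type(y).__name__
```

x is list; y is list; result = 'list'

'list'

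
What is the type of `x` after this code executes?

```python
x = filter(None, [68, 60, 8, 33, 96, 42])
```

filter() returns a filter object

filter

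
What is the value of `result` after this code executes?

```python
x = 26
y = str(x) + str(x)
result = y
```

x = 26; y = '2626'; result = '2626'

'2626'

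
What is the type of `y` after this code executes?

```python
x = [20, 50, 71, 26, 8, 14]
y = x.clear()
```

list.clear() returns None

NoneType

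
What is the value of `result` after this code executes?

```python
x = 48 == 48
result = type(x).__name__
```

x is bool; result = 'bool'

'bool'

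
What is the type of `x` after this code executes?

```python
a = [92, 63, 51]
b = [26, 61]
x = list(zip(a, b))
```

list(zip()) returns a list of tuples

list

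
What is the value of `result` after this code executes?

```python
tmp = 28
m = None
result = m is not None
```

tmp = 28; m = None; result = False

False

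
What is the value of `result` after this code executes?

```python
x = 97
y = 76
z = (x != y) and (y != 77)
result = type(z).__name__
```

x is int; y is int; z is bool; result = 'bool'

'bool'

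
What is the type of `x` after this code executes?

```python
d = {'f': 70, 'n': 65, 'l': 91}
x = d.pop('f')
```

dict.pop() returns the value

int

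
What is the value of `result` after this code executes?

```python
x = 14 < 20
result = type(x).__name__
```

x is bool; result = 'bool'

'bool'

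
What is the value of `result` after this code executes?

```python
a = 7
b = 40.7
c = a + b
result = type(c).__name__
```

a is int; b is float; c is float; result = 'float'

'float'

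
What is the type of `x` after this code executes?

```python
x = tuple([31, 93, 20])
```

tuple() constructor returns tuple

tuple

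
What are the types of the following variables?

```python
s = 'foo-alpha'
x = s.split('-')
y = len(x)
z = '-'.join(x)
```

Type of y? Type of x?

len() returns int; str.split() returns list

int, list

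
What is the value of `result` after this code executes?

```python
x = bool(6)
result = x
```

x = True; result = True

True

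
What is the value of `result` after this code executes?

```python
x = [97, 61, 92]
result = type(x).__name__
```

x is list; result = 'list'

'list'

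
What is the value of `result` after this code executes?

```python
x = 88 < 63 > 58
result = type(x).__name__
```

x is bool; result = 'bool'

'bool'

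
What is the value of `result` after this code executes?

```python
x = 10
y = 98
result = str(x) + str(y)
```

x = 10; y = 98; result = '1098'

'1098'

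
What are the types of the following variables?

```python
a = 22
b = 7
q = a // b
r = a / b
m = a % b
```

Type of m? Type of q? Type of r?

% of ints returns int; // returns int; / returns float

int, int, float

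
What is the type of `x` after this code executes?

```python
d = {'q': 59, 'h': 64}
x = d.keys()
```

.keys() returns dict_keys view

dict_keys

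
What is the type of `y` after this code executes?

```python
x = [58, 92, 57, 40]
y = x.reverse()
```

list.reverse() returns None

NoneType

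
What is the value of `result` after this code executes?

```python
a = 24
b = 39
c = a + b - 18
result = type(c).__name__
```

a is int; b is int; c is int; result = 'int'

'int'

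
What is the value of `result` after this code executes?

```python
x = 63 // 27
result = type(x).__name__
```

x is int; result = 'int'

'int'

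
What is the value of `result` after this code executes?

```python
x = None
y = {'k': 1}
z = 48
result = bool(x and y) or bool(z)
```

x = None; y = {'k': 1}; z = 48; result = True

True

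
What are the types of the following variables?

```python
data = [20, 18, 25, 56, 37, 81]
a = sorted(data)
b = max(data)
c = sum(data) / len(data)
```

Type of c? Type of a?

int / int = float; sorted() returns list

float, list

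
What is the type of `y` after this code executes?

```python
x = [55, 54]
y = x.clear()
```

list.clear() returns None

NoneType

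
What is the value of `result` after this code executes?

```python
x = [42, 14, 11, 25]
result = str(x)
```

x = [42, 14, 11, 25]; result = '[42, 14, 11, 25]'

'[42, 14, 11, 25]'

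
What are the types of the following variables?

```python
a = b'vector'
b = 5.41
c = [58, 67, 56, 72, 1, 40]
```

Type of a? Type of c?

a is assigned a bytes literal (b'...' prefix); c is assigned a list literal (square brackets)

bytes, list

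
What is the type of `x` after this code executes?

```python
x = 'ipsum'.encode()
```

str.encode() returns bytes

bytes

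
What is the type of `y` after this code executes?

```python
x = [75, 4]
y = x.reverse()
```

list.reverse() returns None

NoneType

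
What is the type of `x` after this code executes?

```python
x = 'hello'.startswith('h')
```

str.startswith() returns bool

bool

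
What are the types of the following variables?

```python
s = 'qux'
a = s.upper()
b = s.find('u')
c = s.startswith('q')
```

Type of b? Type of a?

find() returns int; upper() returns str

int, str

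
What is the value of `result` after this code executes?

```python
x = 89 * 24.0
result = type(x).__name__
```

x is float; result = 'float'

'float'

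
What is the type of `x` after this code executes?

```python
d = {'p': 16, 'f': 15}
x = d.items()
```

dict.items() returns dict_items view

dict_items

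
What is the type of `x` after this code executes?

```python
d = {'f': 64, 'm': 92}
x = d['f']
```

Accessing dict[str, int] with str key returns int

int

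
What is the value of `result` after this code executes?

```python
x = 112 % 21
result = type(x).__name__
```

x is int; result = 'int'

'int'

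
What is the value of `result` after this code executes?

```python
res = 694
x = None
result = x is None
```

res = 694; x = None; result = True

True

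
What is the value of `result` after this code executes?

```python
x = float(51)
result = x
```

x = 51.0; result = 51.0

51.0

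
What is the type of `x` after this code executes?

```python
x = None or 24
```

'or' with None returns the other truthy value

int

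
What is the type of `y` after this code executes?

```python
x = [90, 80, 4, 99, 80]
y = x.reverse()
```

list.reverse() returns None

NoneType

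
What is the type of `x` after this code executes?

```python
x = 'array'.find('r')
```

str.find() returns int index

int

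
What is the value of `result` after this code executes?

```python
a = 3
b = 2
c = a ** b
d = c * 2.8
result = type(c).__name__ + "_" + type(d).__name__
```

a is int; b is int; c is int; d is float; result = 'int_float'

'int_float'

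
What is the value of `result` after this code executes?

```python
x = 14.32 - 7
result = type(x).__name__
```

x is float; result = 'float'

'float'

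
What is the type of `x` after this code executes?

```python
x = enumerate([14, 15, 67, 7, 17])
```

enumerate() returns an enumerate object

enumerate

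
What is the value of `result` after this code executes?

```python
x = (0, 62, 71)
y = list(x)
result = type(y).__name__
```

x is tuple; y is list; result = 'list'

'list'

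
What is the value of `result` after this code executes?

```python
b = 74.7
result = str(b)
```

b = 74.7; result = '74.7'

'74.7'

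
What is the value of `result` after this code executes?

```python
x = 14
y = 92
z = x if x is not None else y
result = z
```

x = 14; y = 92; z = 14; result = 14

14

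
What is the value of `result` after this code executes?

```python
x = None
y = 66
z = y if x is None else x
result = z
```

x = None; y = 66; z = 66; result = 66

66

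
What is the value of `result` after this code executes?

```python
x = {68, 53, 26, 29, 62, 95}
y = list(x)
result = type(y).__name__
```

x is set; y is list; result = 'list'

'list'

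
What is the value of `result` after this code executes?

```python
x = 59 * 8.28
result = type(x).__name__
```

x is float; result = 'float'

'float'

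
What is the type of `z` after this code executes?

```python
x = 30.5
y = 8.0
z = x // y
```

float // float = float

float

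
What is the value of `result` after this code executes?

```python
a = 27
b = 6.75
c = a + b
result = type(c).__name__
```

a is int; b is float; c is float; result = 'float'

'float'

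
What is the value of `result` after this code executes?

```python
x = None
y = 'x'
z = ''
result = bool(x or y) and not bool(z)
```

x = None; y = 'x'; z = ''; result = True

True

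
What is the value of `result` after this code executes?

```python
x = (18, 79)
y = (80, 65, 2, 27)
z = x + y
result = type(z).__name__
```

x is tuple; y is tuple; z is tuple; result = 'tuple'

'tuple'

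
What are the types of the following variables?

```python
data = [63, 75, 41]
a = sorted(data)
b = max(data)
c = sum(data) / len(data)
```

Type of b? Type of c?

max of ints returns int; int / int = float

int, float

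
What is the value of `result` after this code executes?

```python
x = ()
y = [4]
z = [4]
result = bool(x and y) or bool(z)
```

x = (); y = [4]; z = [4]; result = True

True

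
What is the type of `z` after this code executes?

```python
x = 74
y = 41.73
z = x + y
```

int + float = float

float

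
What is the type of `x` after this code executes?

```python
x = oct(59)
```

oct() returns str representation

str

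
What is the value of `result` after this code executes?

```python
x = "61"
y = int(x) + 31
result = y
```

x = '61'; y = 92; result = 92

92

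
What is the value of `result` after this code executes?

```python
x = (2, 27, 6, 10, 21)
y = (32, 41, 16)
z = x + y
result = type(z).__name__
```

x is tuple; y is tuple; z is tuple; result = 'tuple'

'tuple'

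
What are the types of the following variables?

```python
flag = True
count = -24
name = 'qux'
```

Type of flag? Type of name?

flag is assigned the constant True, which has type bool; name is assigned a quoted string literal, so it is a str

bool, str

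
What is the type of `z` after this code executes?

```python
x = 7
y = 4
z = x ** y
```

positive int ** positive int = int

int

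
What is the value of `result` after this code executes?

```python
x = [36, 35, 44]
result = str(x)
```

x = [36, 35, 44]; result = '[36, 35, 44]'

'[36, 35, 44]'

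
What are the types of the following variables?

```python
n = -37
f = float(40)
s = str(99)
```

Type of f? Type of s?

f is assigned the result of calling float(), which returns a float; s is assigned the result of calling str(), which returns a str

float, str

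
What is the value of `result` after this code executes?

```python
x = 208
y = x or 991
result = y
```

x = 208; y = 208; result = 208

208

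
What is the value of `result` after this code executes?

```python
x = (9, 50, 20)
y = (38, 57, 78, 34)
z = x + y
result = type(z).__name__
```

x is tuple; y is tuple; z is tuple; result = 'tuple'

'tuple'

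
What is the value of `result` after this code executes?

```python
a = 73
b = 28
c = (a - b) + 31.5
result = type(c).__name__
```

a is int; b is int; c is float; result = 'float'

'float'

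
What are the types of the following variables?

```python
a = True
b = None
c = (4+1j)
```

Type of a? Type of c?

a is assigned the constant True, which has type bool; c is assigned (4+1j), an int plus an imaginary literal (j suffix), which evaluates to complex

bool, complex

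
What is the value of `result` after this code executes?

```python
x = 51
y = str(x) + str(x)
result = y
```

x = 51; y = '5151'; result = '5151'

'5151'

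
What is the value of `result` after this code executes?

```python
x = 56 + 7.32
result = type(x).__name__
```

x is float; result = 'float'

'float'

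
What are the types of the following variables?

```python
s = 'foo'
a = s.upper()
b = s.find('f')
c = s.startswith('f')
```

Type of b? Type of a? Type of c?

find() returns int; upper() returns str; startswith() returns bool

int, str, bool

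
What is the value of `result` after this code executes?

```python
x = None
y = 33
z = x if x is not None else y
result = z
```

x = None; y = 33; z = 33; result = 33

33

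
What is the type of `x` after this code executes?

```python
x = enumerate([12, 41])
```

enumerate() returns an enumerate object

enumerate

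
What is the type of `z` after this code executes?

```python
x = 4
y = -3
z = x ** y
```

int ** negative = float

float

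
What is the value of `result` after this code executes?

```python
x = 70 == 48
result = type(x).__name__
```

x is bool; result = 'bool'

'bool'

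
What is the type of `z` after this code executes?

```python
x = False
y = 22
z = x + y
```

bool + int = int (bool is subclass of int)

int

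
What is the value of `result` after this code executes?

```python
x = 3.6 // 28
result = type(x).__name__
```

x is float; result = 'float'

'float'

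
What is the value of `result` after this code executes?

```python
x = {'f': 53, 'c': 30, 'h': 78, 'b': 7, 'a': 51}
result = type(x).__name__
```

x is dict; result = 'dict'

'dict'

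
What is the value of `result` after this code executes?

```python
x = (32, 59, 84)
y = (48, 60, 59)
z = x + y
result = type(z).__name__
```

x is tuple; y is tuple; z is tuple; result = 'tuple'

'tuple'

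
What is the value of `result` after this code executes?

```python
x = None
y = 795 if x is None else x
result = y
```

x = None; y = 795; result = 795

795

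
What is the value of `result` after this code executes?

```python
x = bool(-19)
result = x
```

x = True; result = True

True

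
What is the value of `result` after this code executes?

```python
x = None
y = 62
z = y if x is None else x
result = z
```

x = None; y = 62; z = 62; result = 62

62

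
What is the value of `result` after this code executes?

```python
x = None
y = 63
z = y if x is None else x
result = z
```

x = None; y = 63; z = 63; result = 63

63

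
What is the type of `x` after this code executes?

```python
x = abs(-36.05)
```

abs() of float returns float

float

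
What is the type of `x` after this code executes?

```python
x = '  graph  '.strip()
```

str.strip() returns str

str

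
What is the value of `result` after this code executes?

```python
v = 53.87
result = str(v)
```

v = 53.87; result = '53.87'

'53.87'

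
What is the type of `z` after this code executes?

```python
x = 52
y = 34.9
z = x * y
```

int * float = float

float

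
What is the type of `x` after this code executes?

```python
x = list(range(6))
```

list(range()) returns list

list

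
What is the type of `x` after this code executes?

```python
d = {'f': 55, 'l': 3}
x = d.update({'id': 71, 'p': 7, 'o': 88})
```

dict.update() returns None

NoneType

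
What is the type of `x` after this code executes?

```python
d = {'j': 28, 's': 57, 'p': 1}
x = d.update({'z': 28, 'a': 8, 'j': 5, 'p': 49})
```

dict.update() returns None

NoneType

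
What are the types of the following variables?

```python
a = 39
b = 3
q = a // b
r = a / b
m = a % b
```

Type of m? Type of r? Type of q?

% of ints returns int; / returns float; // returns int

int, float, int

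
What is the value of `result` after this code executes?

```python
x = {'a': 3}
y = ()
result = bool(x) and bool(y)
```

x = {'a': 3}; y = (); result = False

False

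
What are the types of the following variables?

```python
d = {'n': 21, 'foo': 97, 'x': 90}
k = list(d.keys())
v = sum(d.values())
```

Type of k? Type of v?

list() converts to list; sum of ints is int

list, int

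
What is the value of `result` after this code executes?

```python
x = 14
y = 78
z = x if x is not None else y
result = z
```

x = 14; y = 78; z = 14; result = 14

14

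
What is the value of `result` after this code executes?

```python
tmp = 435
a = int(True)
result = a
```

tmp = 435; a = 1; result = 1

1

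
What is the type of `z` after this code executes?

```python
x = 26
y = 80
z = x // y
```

int // int = int

int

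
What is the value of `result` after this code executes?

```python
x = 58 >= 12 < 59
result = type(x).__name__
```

x is bool; result = 'bool'

'bool'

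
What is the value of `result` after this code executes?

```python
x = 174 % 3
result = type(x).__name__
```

x is int; result = 'int'

'int'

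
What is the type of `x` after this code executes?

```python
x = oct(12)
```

oct() returns str representation

str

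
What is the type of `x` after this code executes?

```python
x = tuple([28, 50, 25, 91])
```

tuple() constructor returns tuple

tuple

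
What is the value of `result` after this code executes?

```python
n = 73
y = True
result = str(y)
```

n = 73; y = True; result = 'True'

'True'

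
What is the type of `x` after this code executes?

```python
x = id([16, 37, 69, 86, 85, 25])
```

id() returns int

int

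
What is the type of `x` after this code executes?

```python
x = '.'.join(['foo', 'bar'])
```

str.join() returns str

str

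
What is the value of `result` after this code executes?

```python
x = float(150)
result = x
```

x = 150.0; result = 150.0

150.0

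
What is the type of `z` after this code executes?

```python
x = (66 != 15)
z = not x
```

'not' returns bool

bool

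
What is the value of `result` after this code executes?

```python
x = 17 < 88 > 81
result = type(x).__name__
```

x is bool; result = 'bool'

'bool'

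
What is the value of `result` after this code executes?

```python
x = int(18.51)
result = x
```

x = 18; result = 18

18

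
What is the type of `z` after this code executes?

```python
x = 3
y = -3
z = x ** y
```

int ** negative = float

float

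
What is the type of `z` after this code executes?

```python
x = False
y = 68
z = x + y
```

bool + int = int (bool is subclass of int)

int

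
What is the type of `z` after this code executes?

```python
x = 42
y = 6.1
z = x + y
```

int + float = float

float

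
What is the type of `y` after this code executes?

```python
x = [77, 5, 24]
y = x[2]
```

Indexing list[int] returns int

int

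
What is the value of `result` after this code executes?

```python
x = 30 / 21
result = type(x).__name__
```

x is float; result = 'float'

'float'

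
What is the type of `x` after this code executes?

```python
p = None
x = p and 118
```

'and' returns first falsy value (None)

NoneType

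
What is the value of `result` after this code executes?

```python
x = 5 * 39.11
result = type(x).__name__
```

x is float; result = 'float'

'float'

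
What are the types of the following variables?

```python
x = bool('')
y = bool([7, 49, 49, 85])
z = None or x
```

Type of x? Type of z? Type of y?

bool() returns bool; None or bool returns the bool; bool() returns bool

bool, bool, bool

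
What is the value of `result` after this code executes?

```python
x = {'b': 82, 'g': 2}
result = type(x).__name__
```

x is dict; result = 'dict'

'dict'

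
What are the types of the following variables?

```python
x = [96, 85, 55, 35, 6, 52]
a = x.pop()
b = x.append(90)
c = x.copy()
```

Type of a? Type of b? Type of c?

pop() returns element; append() returns None; copy() returns list

int, NoneType, list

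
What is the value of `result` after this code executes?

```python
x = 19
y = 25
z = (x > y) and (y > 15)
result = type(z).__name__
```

x is int; y is int; z is bool; result = 'bool'

'bool'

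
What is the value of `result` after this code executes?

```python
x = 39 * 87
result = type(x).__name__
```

x is int; result = 'int'

'int'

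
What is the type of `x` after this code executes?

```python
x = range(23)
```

range() returns a range object

range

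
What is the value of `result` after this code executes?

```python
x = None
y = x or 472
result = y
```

x = None; y = 472; result = 472

472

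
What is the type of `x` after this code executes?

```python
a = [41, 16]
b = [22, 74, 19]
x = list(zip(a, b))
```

list(zip()) returns a list of tuples

list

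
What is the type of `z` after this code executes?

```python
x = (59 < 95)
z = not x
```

'not' returns bool

bool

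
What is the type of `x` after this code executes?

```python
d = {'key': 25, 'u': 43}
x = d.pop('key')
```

dict.pop() returns the value

int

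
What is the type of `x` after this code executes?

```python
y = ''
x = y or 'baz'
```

'or' returns first truthy value (str)

str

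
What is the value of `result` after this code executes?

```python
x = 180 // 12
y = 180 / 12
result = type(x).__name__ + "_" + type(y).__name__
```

x is int; y is float; result = 'int_float'

'int_float'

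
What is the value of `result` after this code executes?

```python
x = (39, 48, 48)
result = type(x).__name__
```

x is tuple; result = 'tuple'

'tuple'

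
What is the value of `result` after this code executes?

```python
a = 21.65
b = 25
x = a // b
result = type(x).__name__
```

a is float; b is int; x is float; result = 'float'

'float'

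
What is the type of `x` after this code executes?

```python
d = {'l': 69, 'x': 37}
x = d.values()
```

.values() returns dict_values view

dict_values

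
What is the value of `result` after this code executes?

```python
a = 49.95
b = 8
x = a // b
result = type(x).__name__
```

a is float; b is int; x is float; result = 'float'

'float'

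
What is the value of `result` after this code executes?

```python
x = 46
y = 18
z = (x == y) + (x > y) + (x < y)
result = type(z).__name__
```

x is int; y is int; z is int; result = 'int'

'int'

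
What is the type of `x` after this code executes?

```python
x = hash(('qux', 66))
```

hash() returns int

int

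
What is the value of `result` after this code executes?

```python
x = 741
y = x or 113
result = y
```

x = 741; y = 741; result = 741

741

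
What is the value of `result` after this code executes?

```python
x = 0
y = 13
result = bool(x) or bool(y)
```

x = 0; y = 13; result = True

True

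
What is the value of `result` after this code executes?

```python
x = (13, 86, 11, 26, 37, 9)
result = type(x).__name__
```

x is tuple; result = 'tuple'

'tuple'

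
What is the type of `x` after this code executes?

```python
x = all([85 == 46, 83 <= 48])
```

all() returns bool

bool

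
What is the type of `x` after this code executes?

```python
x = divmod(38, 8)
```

divmod() returns tuple of (quotient, remainder)

tuple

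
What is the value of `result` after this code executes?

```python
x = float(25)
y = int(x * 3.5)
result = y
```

x = 25.0; y = 87; result = 87

87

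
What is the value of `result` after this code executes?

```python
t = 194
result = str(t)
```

t = 194; result = '194'

'194'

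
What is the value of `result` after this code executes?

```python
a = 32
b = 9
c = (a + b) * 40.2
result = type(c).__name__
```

a is int; b is int; c is float; result = 'float'

'float'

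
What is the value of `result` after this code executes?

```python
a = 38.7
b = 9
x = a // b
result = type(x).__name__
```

a is float; b is int; x is float; result = 'float'

'float'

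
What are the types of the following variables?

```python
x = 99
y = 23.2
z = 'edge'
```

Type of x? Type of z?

x is assigned a bare integer (no decimal point), so it is an int; z is assigned a quoted string literal, so it is a str

int, str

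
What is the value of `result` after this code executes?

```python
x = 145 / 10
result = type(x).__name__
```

x is float; result = 'float'

'float'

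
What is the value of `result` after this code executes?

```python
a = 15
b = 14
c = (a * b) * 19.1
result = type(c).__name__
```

a is int; b is int; c is float; result = 'float'

'float'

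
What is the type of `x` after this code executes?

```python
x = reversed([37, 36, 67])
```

reversed() on a list returns list_reverseiterator

list_reverseiterator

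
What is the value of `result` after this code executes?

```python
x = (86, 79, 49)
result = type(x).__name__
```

x is tuple; result = 'tuple'

'tuple'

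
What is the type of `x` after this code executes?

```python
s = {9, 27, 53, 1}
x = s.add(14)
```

set.add() returns None (mutates in place)

NoneType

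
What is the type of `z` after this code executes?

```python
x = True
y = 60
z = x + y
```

bool + int = int (bool is subclass of int)

int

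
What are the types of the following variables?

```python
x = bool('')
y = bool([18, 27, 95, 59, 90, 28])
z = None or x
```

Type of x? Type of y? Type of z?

bool() returns bool; bool() returns bool; None or bool returns the bool

bool, bool, bool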